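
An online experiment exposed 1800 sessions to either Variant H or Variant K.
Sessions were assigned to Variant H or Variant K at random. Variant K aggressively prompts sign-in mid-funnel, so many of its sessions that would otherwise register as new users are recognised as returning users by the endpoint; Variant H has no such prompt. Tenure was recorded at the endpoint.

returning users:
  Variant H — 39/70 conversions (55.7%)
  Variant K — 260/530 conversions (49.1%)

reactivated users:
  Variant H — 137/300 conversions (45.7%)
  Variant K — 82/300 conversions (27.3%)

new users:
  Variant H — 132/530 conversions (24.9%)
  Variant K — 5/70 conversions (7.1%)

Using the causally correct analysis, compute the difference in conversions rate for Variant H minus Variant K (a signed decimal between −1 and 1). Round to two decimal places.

-0.04

The distribution of user tenure is itself part of what the variant does — it is an intermediate outcome. Holding it fixed would remove that part of the effect; the total effect is the pooled difference.
The causal difference is the pooled difference: 0.342 − 0.386 = -0.043.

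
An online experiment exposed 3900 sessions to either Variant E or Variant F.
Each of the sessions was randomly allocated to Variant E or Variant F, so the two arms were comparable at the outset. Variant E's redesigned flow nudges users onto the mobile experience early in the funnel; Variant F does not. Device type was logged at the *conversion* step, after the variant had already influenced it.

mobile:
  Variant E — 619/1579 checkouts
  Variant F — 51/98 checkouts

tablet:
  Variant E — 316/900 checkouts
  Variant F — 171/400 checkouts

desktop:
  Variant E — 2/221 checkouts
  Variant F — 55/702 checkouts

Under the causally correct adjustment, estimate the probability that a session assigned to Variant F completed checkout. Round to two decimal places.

Device type is downstream of the variant. One should not condition on a consequence of treatment, so the overall rates are the right comparison.
So P(outcome | do(Variant F)) is just the pooled rate for Variant F: 277/1200 = 0.231.

0.23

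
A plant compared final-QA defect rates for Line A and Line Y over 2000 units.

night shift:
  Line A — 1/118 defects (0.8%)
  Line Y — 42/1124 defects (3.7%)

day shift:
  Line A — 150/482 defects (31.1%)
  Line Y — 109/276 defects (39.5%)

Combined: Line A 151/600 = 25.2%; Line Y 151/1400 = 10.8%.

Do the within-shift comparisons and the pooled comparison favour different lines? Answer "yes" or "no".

Within each shift level (night shift 0.8% vs 3.7%; day shift 31.1% vs 39.5%), Line A has the lower rate every time. Pooled: 25.2% vs 10.8% — Line Y has the lower rate overall. The two comparisons disagree.

yes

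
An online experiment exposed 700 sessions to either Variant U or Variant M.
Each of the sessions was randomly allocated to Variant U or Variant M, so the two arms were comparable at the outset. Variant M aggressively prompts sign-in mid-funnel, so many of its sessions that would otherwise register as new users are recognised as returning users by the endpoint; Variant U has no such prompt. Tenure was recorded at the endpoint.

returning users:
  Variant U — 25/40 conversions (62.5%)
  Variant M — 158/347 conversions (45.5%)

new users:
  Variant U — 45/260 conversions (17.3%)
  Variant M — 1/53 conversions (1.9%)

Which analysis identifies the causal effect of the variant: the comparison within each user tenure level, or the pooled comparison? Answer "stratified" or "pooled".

pooled

User tenure here is a post-treatment variable shaped by the variant; conditioning on it would introduce bias rather than remove it. The overall comparison is the causal one.
Pooled: Variant U 23.3% vs Variant M 39.8%; Variant M is higher overall.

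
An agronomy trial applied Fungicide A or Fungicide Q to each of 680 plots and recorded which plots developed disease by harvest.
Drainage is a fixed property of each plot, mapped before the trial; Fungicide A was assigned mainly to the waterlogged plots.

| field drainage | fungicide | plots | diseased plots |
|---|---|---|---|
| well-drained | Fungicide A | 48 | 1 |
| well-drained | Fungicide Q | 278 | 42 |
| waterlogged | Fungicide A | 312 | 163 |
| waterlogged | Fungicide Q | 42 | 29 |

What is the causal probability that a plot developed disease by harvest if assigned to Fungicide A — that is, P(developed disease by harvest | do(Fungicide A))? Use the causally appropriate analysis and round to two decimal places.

Field drainage satisfies the back-door criterion: it is not a descendant of the fungicide, and it blocks the spurious path from fungicide to outcome. Adjusting for it (i.e., using the within-field drainage rates) gives the causal effect.
Standardising Fungicide A to the population field drainage mix: 0.479·1/48 + 0.521·163/312 = 0.282.

0.28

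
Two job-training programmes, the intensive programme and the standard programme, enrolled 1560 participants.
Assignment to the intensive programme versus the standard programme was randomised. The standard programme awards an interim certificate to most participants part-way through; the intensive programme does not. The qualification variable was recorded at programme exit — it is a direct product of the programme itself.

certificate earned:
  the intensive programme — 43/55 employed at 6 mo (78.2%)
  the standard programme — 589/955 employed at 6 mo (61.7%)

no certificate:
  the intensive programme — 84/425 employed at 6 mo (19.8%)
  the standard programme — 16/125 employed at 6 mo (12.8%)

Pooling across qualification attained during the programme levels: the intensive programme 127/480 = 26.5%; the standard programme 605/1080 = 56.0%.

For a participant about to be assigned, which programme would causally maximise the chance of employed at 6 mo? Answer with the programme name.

the standard programme

the intensive programme is higher inside every qualification attained during the programme stratum but the standard programme is higher in aggregate. Whether to stratify depends on how qualification attained during the programme relates to the programme.
Qualification attained during the programme is downstream of the programme. One should not condition on a consequence of treatment, so the overall rates are the right comparison.
Pooled: the intensive programme 26.5% vs the standard programme 56.0%; the standard programme is higher overall.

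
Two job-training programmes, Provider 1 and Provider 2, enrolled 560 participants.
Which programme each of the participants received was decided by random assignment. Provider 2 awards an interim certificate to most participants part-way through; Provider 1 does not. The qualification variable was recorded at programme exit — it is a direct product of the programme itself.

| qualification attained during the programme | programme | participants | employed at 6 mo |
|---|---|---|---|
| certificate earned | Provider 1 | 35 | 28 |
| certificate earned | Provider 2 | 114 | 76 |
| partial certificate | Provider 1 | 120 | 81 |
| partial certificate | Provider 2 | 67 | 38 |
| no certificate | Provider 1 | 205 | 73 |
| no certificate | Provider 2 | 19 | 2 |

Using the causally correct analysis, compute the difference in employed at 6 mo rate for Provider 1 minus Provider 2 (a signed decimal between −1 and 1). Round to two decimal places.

-0.07

Provider 1 is higher inside every qualification attained during the programme stratum but Provider 2 is higher in aggregate. Whether to stratify depends on how qualification attained during the programme relates to the programme.
Qualification attained during the programme here is a post-treatment variable shaped by the programme; conditioning on it would introduce bias rather than remove it. The overall comparison is the causal one.
The causal difference is the pooled difference: 0.506 − 0.580 = -0.074.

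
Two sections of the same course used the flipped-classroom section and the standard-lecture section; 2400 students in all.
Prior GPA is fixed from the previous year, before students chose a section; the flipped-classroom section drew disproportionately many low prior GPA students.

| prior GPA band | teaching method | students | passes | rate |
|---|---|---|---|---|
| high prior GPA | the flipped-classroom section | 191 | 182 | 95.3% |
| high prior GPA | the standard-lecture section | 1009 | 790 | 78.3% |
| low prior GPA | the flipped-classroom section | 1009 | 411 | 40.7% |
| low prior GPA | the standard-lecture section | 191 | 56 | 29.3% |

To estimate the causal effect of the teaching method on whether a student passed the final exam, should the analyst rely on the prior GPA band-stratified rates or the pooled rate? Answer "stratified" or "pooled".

Here prior GPA band is a common cause — it drives both which teaching method a case falls under and the outcome. The crude comparison mixes populations; the stratum-specific rates are the causally relevant ones.
Within each level — high prior GPA: 95.3% vs 78.3%; low prior GPA: 40.7% vs 29.3% — the flipped-classroom section is higher every time.

stratified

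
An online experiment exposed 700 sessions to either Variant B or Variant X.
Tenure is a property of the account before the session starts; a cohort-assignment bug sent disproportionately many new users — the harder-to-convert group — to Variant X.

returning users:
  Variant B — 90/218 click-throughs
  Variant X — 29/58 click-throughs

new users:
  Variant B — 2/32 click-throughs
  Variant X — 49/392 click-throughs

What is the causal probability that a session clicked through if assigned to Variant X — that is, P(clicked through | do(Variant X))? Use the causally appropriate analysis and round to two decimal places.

0.27

Variant X is higher inside every user tenure stratum but Variant B is higher in aggregate. Whether to stratify depends on how user tenure relates to the variant.
User tenure differs across variants for reasons unrelated to any effect of the variant itself, and it separately predicts the outcome — a classic confounder. We must compare within user tenure levels.
Standardising Variant X to the population user tenure mix: 0.394·29/58 + 0.606·49/392 = 0.273.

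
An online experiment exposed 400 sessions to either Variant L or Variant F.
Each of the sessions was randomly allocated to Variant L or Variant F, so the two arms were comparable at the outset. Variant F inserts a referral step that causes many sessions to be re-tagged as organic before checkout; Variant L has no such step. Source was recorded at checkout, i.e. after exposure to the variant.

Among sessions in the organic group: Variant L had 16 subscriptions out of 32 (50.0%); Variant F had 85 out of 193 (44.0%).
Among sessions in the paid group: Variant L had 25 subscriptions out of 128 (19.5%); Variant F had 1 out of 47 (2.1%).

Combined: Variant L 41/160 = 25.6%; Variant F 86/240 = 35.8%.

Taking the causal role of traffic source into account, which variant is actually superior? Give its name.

Variant F

The stratified and pooled comparisons disagree (Variant L wins within each traffic source; Variant F wins overall), so the answer turns on the causal role of traffic source.
Stratifying would compare variants among sessions the variants themselves sorted into traffic source groups — a form of selection on an intermediate. The unconditioned pooled rates give the total causal effect.
Pooled: Variant L 25.6% vs Variant F 35.8%; Variant F is higher overall.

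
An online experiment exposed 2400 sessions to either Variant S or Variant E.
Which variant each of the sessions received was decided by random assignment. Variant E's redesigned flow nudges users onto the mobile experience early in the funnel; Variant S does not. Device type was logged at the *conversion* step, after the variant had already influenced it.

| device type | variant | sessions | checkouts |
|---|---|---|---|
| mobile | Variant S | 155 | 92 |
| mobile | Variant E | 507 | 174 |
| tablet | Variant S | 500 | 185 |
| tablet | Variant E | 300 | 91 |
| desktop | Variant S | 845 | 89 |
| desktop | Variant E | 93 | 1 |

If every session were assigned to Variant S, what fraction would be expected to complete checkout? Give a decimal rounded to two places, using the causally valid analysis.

0.24

Stratifying would compare variants among sessions the variants themselves sorted into device type groups — a form of selection on an intermediate. The unconditioned pooled rates give the total causal effect.
So P(outcome | do(Variant S)) is just the pooled rate for Variant S: 366/1500 = 0.244.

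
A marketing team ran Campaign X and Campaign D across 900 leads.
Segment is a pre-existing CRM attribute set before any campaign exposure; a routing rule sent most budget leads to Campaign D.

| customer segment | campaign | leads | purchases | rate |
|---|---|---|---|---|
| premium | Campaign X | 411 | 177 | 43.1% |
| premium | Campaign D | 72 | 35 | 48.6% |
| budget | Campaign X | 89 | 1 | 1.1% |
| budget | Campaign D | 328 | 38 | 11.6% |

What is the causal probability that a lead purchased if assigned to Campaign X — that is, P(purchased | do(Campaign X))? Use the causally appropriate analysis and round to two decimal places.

0.24

Customer segment is set before the campaign has any effect — it is not caused by the campaign — and it independently drives the outcome. That makes it a confounder, so the causal comparison is within customer segment levels.
Standardising Campaign X to the population customer segment mix: 0.537·177/411 + 0.463·1/89 = 0.236.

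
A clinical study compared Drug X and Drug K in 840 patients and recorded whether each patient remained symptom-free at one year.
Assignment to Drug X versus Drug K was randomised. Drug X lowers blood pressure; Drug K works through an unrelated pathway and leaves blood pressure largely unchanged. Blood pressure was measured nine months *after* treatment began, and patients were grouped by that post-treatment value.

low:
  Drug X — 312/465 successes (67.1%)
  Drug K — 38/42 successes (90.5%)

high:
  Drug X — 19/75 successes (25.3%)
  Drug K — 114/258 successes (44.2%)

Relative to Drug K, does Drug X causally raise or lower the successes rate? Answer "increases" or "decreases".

Blood pressure is downstream of the drug. One should not condition on a consequence of treatment, so the overall rates are the right comparison.
Pooled: Drug X 61.3% vs Drug K 50.7%; Drug X is higher overall.

increases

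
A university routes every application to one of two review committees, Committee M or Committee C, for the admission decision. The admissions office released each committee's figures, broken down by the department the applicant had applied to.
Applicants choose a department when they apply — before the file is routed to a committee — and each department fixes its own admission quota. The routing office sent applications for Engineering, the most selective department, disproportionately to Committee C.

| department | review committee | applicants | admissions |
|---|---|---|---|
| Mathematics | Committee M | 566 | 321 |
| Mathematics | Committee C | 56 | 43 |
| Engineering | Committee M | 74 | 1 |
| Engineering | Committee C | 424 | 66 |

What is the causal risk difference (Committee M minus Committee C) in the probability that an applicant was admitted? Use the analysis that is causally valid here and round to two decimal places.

Department satisfies the back-door criterion: it is not a descendant of the review committee, and it blocks the spurious path from review committee to outcome. Adjusting for it (i.e., using the within-department rates) gives the causal effect.
Adjusting over the population distribution of department: 0.555·(0.567−0.768) + 0.445·(0.014−0.156) = -0.175.

-0.17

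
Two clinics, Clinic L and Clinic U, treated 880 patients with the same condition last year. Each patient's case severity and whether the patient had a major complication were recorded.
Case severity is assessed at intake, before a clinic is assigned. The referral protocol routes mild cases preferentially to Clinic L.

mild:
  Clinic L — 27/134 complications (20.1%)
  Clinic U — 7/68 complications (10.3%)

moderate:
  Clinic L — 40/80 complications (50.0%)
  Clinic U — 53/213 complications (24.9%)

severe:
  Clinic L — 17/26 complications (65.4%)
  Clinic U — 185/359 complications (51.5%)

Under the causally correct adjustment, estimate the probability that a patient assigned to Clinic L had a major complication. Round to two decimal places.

0.50

The case severity-specific comparison favours Clinic U throughout, but the pooled figures favour Clinic L. The question is whether to condition on case severity.
Case severity satisfies the back-door criterion: it is not a descendant of the clinic, and it blocks the spurious path from clinic to outcome. Adjusting for it (i.e., using the within-case severity rates) gives the causal effect.
Standardising Clinic L to the population case severity mix: 0.230·27/134 + 0.333·40/80 + 0.438·17/26 = 0.499.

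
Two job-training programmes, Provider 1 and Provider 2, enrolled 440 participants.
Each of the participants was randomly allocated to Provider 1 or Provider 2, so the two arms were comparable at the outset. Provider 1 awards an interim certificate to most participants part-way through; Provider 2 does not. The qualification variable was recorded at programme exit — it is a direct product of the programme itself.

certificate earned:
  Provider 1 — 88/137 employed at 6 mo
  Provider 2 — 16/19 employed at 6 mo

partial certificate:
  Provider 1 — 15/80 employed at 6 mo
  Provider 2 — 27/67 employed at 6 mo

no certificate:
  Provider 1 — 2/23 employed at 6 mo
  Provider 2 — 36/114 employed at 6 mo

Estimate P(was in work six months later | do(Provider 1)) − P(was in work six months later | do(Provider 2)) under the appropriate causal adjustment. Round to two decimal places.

+0.04

Qualification attained during the programme is recorded after the programme and is itself shifted by it — it sits on the causal path from programme to outcome. Conditioning on a mediator would strip out part of the effect we want; the pooled comparison gives the total causal effect.
The causal difference is the pooled difference: 0.438 − 0.395 = +0.043.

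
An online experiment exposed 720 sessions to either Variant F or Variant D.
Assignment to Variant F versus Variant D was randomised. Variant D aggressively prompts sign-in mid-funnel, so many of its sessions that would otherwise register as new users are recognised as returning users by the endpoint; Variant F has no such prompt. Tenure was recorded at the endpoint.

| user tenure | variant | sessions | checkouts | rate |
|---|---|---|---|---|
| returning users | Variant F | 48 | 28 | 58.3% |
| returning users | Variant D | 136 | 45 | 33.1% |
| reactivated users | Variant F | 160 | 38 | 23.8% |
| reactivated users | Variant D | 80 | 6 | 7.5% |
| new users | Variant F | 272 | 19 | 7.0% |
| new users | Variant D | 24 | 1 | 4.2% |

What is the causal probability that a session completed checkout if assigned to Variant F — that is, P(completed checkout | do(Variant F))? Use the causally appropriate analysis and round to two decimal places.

Because the variant influences user tenure, user tenure is a post-treatment mediator, not a confounder. Stratifying on it would bias the estimate; the causal effect is the crude pooled difference.
So P(outcome | do(Variant F)) is just the pooled rate for Variant F: 85/480 = 0.177.

0.18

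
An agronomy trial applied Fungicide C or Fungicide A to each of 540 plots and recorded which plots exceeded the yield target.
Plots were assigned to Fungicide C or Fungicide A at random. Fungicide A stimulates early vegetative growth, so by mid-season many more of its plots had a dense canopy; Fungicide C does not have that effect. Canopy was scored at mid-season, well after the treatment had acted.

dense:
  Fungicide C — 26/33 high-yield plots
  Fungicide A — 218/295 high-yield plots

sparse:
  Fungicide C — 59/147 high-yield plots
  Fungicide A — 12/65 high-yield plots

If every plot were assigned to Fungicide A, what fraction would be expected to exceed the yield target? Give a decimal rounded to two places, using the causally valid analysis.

0.64

Mid-season canopy lies on the pathway fungicide → mid-season canopy → outcome, so adjusting for it blocks the indirect effect. For the total causal effect of fungicide, use the unadjusted pooled rates.
So P(outcome | do(Fungicide A)) is just the pooled rate for Fungicide A: 230/360 = 0.639.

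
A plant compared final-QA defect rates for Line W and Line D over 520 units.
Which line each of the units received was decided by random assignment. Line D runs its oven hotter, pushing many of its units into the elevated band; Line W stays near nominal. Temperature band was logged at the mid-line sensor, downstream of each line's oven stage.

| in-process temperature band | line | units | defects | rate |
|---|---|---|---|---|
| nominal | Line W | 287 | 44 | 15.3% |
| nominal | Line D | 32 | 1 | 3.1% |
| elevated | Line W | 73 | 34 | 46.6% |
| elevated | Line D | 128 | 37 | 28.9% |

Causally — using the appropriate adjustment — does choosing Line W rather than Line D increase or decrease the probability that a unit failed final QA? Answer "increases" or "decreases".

decreases

Line D is lower inside every in-process temperature band stratum but Line W is lower in aggregate. Whether to stratify depends on how in-process temperature band relates to the line.
In-process temperature band here is a post-treatment variable shaped by the line; conditioning on it would introduce bias rather than remove it. The overall comparison is the causal one.
Pooled: Line W 21.7% vs Line D 23.8%; Line W is lower overall.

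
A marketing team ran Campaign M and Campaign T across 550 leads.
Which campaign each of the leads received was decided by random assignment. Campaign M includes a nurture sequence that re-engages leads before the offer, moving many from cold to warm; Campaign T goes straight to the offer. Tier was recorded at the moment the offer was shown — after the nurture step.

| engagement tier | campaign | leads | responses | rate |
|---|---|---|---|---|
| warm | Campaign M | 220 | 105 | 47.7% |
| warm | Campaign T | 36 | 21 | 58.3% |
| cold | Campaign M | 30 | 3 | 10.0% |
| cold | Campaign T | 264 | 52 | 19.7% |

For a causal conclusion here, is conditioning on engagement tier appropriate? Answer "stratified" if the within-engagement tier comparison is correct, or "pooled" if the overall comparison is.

pooled

Engagement tier here is a post-treatment variable shaped by the campaign; conditioning on it would introduce bias rather than remove it. The overall comparison is the causal one.
Pooled: Campaign M 43.2% vs Campaign T 24.3%; Campaign M is higher overall.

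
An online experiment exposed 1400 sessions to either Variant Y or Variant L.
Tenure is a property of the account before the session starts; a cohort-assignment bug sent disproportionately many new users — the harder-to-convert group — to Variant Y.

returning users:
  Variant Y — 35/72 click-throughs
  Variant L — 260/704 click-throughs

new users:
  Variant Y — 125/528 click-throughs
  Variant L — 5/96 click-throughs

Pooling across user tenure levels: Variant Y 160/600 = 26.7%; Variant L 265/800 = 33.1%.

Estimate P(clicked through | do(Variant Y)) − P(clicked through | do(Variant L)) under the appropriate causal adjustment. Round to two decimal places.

The user tenure-specific comparison favours Variant Y throughout, but the pooled figures favour Variant L. The question is whether to condition on user tenure.
Nothing the variant does changes user tenure; the imbalance is an allocation artefact. With user tenure also predicting the outcome, the pooled figure is confounded, and the within-stratum comparison is the causal one.
Adjusting over the population distribution of user tenure: 0.554·(0.486−0.369) + 0.446·(0.237−0.052) = +0.147.

+0.15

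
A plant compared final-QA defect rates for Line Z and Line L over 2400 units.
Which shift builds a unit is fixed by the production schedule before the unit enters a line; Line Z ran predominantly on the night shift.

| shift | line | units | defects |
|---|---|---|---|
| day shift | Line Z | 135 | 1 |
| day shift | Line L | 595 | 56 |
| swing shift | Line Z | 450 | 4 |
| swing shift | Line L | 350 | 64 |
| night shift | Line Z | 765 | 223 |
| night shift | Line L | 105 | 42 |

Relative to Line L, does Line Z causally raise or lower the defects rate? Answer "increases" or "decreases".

Within every shift level Line Z has the lower rate, yet pooled Line L does — Simpson's reversal.
Here shift is a common cause — it drives both which line a case falls under and the outcome. The crude comparison mixes populations; the stratum-specific rates are the causally relevant ones.
Within each level — day shift: 0.7% vs 9.4%; swing shift: 0.9% vs 18.3%; night shift: 29.2% vs 40.0% — Line Z is lower every time.

decreases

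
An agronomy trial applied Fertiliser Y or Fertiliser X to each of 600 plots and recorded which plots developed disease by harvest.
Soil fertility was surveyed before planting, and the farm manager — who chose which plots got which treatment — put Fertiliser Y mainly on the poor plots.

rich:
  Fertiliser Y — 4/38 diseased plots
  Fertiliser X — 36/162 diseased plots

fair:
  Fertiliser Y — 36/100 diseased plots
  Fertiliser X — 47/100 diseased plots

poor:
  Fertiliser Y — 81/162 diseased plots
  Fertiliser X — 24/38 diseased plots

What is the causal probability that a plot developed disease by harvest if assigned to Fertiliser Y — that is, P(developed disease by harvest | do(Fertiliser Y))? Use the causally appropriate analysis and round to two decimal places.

Within every soil fertility level Fertiliser Y has the lower rate, yet pooled Fertiliser X does — Simpson's reversal.
Since soil fertility is a pre-existing factor (not a product of the fertiliser) and it affects the outcome on its own, it is a confounder. The stratified rates, not the pooled rate, identify the causal effect.
Standardising Fertiliser Y to the population soil fertility mix: 0.333·4/38 + 0.333·36/100 + 0.333·81/162 = 0.322.

0.32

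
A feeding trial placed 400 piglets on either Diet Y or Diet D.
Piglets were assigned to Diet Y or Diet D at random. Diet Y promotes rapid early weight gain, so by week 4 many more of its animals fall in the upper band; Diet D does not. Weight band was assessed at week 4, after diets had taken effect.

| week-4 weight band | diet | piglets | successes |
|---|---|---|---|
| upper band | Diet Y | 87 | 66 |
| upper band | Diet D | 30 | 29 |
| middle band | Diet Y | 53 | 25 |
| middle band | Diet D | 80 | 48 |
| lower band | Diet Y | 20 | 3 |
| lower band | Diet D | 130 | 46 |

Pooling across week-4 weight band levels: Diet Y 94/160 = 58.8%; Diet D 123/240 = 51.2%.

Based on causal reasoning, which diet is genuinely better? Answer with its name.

Diet Y

Week-4 weight band is downstream of the diet. One should not condition on a consequence of treatment, so the overall rates are the right comparison.
Pooled: Diet Y 58.8% vs Diet D 51.2%; Diet Y is higher overall.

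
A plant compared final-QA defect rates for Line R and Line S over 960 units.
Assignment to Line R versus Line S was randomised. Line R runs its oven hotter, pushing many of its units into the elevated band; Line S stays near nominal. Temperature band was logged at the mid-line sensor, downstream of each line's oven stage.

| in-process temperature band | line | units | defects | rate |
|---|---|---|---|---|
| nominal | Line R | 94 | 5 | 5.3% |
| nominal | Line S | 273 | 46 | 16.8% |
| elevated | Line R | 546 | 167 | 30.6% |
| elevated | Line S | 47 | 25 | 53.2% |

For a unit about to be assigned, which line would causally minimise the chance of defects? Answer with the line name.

Line S

The stratified and pooled comparisons disagree (Line R wins within each in-process temperature band; Line S wins overall), so the answer turns on the causal role of in-process temperature band.
In-process temperature band is recorded after the line and is itself shifted by it — it sits on the causal path from line to outcome. Conditioning on a mediator would strip out part of the effect we want; the pooled comparison gives the total causal effect.
Pooled: Line R 26.9% vs Line S 22.2%; Line S is lower overall.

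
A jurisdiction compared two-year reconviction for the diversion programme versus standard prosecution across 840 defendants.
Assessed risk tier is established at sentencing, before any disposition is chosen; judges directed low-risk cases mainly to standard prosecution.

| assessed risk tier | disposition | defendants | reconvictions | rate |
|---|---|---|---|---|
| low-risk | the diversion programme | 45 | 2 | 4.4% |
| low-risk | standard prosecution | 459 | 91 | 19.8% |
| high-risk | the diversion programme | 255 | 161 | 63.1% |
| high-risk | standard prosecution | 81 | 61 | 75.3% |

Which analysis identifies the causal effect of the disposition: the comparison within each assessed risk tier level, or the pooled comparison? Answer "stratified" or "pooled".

the diversion programme is lower inside every assessed risk tier stratum but standard prosecution is lower in aggregate. Whether to stratify depends on how assessed risk tier relates to the disposition.
Since assessed risk tier is a pre-existing factor (not a product of the disposition) and it affects the outcome on its own, it is a confounder. The stratified rates, not the pooled rate, identify the causal effect.
Within each level — low-risk: 4.4% vs 19.8%; high-risk: 63.1% vs 75.3% — the diversion programme is lower every time.

stratified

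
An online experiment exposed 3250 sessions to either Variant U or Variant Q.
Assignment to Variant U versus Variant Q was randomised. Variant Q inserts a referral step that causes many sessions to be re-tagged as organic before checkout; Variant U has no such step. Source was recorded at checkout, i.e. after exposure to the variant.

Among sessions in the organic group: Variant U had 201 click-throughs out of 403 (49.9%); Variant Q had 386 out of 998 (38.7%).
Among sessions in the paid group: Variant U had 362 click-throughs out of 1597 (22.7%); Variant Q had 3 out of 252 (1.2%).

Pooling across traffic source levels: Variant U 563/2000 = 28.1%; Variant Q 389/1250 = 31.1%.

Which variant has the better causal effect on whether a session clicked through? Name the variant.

Variant Q

Traffic source lies on the pathway variant → traffic source → outcome, so adjusting for it blocks the indirect effect. For the total causal effect of variant, use the unadjusted pooled rates.
Pooled: Variant U 28.1% vs Variant Q 31.1%; Variant Q is higher overall.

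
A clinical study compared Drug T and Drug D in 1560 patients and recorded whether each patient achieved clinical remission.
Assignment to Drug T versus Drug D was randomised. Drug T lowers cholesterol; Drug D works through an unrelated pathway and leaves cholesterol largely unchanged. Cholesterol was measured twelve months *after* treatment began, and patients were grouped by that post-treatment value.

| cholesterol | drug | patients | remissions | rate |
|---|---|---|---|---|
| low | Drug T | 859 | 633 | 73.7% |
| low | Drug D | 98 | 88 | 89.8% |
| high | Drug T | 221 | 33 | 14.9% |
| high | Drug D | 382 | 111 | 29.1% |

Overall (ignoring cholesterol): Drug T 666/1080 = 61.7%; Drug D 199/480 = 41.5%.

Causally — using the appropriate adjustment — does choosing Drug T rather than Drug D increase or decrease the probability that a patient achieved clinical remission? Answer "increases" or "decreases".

increases

Stratifying would compare drugs among patients the drugs themselves sorted into cholesterol groups — a form of selection on an intermediate. The unconditioned pooled rates give the total causal effect.
Pooled: Drug T 61.7% vs Drug D 41.5%; Drug T is higher overall.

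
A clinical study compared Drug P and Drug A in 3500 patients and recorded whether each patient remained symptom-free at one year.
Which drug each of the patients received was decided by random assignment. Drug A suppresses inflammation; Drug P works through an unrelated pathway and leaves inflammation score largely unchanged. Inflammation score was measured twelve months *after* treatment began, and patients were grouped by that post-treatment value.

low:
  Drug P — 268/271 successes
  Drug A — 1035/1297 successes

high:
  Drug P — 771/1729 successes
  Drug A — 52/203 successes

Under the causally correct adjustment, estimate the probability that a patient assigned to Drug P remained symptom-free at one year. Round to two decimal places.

The distribution of inflammation score is itself part of what the drug does — it is an intermediate outcome. Holding it fixed would remove that part of the effect; the total effect is the pooled difference.
So P(outcome | do(Drug P)) is just the pooled rate for Drug P: 1039/2000 = 0.519.

0.52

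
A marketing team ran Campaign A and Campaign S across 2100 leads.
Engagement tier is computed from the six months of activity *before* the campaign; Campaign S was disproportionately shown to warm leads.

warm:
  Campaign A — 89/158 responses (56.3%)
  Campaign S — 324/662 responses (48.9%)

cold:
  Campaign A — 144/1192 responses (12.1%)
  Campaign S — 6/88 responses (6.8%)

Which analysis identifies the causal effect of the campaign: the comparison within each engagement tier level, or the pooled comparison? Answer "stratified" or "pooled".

Within every engagement tier level Campaign A has the higher rate, yet pooled Campaign S does — Simpson's reversal.
Engagement tier is set before the campaign has any effect — it is not caused by the campaign — and it independently drives the outcome. That makes it a confounder, so the causal comparison is within engagement tier levels.
Within each level — warm: 56.3% vs 48.9%; cold: 12.1% vs 6.8% — Campaign A is higher every time.

stratified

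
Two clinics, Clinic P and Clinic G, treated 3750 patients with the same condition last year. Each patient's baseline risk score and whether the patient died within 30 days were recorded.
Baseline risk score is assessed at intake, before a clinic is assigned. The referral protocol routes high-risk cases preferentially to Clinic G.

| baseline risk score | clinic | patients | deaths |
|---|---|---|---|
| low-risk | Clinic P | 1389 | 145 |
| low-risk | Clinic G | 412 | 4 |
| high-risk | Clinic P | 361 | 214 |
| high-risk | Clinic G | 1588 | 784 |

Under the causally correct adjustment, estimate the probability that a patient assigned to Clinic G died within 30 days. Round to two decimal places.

0.26

Clinic G is lower inside every baseline risk score stratum but Clinic P is lower in aggregate. Whether to stratify depends on how baseline risk score relates to the clinic.
Baseline risk score is set before the clinic has any effect — it is not caused by the clinic — and it independently drives the outcome. That makes it a confounder, so the causal comparison is within baseline risk score levels.
Standardising Clinic G to the population baseline risk score mix: 0.480·4/412 + 0.520·784/1588 = 0.261.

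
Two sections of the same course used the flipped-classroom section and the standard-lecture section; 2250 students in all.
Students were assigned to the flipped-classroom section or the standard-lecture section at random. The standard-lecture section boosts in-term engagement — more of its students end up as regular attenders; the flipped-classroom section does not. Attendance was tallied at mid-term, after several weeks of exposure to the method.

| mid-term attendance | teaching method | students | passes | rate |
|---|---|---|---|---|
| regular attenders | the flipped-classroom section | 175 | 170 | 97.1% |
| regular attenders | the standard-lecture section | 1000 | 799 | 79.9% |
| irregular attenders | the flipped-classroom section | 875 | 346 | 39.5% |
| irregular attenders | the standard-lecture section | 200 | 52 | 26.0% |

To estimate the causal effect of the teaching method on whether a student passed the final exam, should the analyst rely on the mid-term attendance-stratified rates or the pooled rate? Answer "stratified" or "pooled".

pooled

The distribution of mid-term attendance is itself part of what the teaching method does — it is an intermediate outcome. Holding it fixed would remove that part of the effect; the total effect is the pooled difference.
Pooled: the flipped-classroom section 49.1% vs the standard-lecture section 70.9%; the standard-lecture section is higher overall.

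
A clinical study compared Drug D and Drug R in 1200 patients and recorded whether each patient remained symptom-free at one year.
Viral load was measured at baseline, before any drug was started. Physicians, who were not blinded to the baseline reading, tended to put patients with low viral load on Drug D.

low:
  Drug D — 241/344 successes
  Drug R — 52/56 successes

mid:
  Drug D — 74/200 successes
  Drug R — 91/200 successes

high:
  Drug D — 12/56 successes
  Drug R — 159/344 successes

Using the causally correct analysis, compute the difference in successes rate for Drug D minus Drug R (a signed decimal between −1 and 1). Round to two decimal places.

Since viral load is a pre-existing factor (not a product of the drug) and it affects the outcome on its own, it is a confounder. The stratified rates, not the pooled rate, identify the causal effect.
Adjusting over the population distribution of viral load: 0.333·(0.701−0.929) + 0.333·(0.370−0.455) + 0.333·(0.214−0.462) = -0.187.

-0.19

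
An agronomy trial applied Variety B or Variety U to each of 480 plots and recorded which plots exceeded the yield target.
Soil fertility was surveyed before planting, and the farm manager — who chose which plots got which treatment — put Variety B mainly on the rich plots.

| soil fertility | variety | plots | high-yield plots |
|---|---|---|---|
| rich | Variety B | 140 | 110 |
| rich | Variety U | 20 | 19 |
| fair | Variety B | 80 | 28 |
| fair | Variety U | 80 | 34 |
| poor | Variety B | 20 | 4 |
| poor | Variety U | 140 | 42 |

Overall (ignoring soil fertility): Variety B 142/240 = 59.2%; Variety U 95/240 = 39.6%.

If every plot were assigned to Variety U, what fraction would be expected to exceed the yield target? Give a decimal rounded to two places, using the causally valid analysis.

The imbalance in soil fertility arose from how plots were allocated, not from anything the variety did; and soil fertility independently affects the outcome. The pooled gap is confounded — condition on soil fertility.
Standardising Variety U to the population soil fertility mix: 0.333·19/20 + 0.333·34/80 + 0.333·42/140 = 0.558.

0.56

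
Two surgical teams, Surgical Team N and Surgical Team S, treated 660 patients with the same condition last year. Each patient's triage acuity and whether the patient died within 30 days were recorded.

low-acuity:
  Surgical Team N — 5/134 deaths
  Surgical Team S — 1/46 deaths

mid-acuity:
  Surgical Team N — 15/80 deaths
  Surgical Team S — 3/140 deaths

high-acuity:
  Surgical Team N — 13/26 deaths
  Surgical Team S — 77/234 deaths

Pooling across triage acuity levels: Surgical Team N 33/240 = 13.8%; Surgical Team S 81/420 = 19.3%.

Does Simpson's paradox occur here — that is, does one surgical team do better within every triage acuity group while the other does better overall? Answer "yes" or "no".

Within each triage acuity level (low-acuity 3.7% vs 2.2%; mid-acuity 18.8% vs 2.1%; high-acuity 50.0% vs 32.9%), Surgical Team S has the lower rate every time. Pooled: 13.8% vs 19.3% — Surgical Team N has the lower rate overall. The two comparisons disagree.

yes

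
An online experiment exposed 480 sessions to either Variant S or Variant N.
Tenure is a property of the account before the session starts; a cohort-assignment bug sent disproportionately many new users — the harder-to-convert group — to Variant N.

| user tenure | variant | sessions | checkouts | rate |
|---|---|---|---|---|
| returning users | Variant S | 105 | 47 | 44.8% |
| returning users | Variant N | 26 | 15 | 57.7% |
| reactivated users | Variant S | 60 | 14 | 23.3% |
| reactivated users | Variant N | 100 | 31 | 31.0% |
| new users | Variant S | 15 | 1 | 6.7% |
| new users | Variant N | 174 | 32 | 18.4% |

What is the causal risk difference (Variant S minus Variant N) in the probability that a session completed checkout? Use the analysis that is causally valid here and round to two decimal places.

-0.11

Variant N is higher inside every user tenure stratum but Variant S is higher in aggregate. Whether to stratify depends on how user tenure relates to the variant.
Nothing the variant does changes user tenure; the imbalance is an allocation artefact. With user tenure also predicting the outcome, the pooled figure is confounded, and the within-stratum comparison is the causal one.
Adjusting over the population distribution of user tenure: 0.273·(0.448−0.577) + 0.333·(0.233−0.310) + 0.394·(0.067−0.184) = -0.107.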